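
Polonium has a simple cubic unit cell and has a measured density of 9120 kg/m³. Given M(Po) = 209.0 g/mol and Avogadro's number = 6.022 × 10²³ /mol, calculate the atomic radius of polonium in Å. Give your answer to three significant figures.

1.68 Å

For a simple cubic cell (Z = 1), a³ = Z·M/(N_A·ρ) = 1 × 209.0 / (6.022 × 10²³ × 9.120) = 3.805 × 10^-23 cm³, so a = 3.364 × 10^-8 cm = 3.364 Å.
Atoms touch along the cell edge, so a = 2r, so r = 0.5000 × a = 1.68 Å.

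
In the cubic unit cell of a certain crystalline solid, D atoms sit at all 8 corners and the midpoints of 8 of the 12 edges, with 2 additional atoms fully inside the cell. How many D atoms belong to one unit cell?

5

Corner atoms are shared by 8 cells (1/8 each), edge atoms by 4 (1/4 each), interior atoms are unshared.
Net atoms = 8 × 1/8 + 8 × 1/4 + 2 = 1 + 2 + 2 = 5.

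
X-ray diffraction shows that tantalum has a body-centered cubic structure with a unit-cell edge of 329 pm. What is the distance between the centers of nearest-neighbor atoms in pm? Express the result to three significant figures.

285 pm

In a BCC structure, atoms touch along the body diagonal, so √3·a = 4r; the nearest-neighbor distance equals 2r = 0.8660·a.
d = 0.8660 × 329 = 285 pm.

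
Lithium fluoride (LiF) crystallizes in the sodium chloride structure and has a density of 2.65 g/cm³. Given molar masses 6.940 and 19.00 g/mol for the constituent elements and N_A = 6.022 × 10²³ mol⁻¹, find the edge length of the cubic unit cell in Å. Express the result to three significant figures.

4.02 Å

M(LiF) = 25.94 g/mol; Z = 4 formula units per cell.
a³ = Z·M/(N_A·ρ) = 4 × 25.94 / (6.022 × 10²³ × 2.65) = 6.502 × 10^-23 cm³, so a = 4.021 × 10^-8 cm = 4.02 Å.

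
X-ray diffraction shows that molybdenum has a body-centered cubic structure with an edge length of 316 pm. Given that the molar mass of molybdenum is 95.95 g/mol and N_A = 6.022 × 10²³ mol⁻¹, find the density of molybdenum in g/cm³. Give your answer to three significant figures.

10.1 g/cm³

A BCC unit cell contains Z = 2 atoms.
Cell volume: a³ = (316 pm)³ = (3.160 × 10^-8 cm)³ = 3.155 × 10^-23 cm³.
ρ = Z·M/(N_A·a³) = 2 × 95.95 / (6.022 × 10²³ × 3.155 × 10^-23) = 10.10 g/cm³.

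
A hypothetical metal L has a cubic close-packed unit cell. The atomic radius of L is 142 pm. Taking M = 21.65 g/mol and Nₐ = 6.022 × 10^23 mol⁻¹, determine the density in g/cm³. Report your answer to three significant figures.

In an FCC lattice, atoms touch along the face diagonal, so √2·a = 4r, giving a = 401.6 pm = 4.016 × 10^-8 cm.
With Z = 4, ρ = Z·M/(N_A·a³) = 4 × 21.65 / (6.022 × 10²³ × 6.479 × 10^-23) = 2.220 g/cm³.

2.22 g/cm³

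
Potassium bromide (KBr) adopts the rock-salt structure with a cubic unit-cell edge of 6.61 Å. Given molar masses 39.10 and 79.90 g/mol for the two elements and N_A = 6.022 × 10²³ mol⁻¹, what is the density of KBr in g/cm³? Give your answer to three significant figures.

The rock-salt structure contains Z = 4 formula units per cell; M(KBr) = 39.10 + 79.90 = 119.0 g/mol.
a³ = (6.610 × 10^-8 cm)³ = 2.888 × 10^-22 cm³.
ρ = 4 × 119.0 / (6.022 × 10²³ × 2.888 × 10^-22) = 2.737 g/cm³.

2.74 g/cm³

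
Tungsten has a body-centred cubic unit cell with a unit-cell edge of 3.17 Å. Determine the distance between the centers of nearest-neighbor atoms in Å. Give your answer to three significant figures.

2.75 Å

In a BCC structure, atoms touch along the body diagonal, so √3·a = 4r; the nearest-neighbor distance equals 2r = 0.8660·a.
d = 0.8660 × 3.17 = 2.75 Å.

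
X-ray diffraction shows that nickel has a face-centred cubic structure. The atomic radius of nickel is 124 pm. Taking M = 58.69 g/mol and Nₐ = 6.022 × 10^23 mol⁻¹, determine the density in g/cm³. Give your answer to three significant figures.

9.04 g/cm³

In an FCC lattice, atoms touch along the face diagonal, so √2·a = 4r, giving a = 350.7 pm = 3.507 × 10^-8 cm.
With Z = 4, ρ = Z·M/(N_A·a³) = 4 × 58.69 / (6.022 × 10²³ × 4.314 × 10^-23) = 9.036 g/cm³.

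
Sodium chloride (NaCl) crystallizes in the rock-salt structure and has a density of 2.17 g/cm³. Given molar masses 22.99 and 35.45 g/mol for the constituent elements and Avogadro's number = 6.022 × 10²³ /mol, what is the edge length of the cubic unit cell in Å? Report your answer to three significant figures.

5.63 Å

M(NaCl) = 58.44 g/mol; Z = 4 formula units per cell.
a³ = Z·M/(N_A·ρ) = 4 × 58.44 / (6.022 × 10²³ × 2.17) = 1.789 × 10^-22 cm³, so a = 5.635 × 10^-8 cm = 5.63 Å.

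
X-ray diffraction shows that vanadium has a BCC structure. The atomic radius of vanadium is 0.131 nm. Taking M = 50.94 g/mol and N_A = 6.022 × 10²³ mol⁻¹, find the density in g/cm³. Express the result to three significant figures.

In a BCC lattice, atoms touch along the body diagonal, so √3·a = 4r, giving a = 0.3025 nm = 3.025 × 10^-8 cm.
With Z = 2, ρ = Z·M/(N_A·a³) = 2 × 50.94 / (6.022 × 10²³ × 2.769 × 10^-23) = 6.110 g/cm³.

6.11 g/cm³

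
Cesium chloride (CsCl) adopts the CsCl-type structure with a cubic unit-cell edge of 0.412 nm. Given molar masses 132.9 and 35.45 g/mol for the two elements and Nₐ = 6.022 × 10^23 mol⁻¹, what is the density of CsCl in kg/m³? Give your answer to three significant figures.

4000 kg/m³

The CsCl-type structure contains Z = 1 formula unit per cell; M(CsCl) = 132.9 + 35.45 = 168.35 g/mol.
a³ = (4.120 × 10^-8 cm)³ = 6.993 × 10^-23 cm³.
ρ = 1 × 168.35 / (6.022 × 10²³ × 6.993 × 10^-23) = 3.997 g/cm³ = 4000 kg/m³.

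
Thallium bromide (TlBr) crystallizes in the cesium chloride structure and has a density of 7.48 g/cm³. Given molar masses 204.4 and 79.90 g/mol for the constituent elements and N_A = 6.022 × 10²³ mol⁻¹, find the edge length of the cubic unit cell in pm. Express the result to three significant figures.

M(TlBr) = 284.3 g/mol; Z = 1 formula unit per cell.
a³ = Z·M/(N_A·ρ) = 1 × 284.3 / (6.022 × 10²³ × 7.48) = 6.312 × 10^-23 cm³, so a = 3.981 × 10^-8 cm = 398 pm.

398 pm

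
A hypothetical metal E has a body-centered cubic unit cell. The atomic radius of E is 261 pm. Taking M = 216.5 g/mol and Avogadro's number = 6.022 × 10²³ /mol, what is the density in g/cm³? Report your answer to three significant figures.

In a BCC lattice, atoms touch along the body diagonal, so √3·a = 4r, giving a = 602.8 pm = 6.028 × 10^-8 cm.
With Z = 2, ρ = Z·M/(N_A·a³) = 2 × 216.5 / (6.022 × 10²³ × 2.190 × 10^-22) = 3.283 g/cm³.

3.28 g/cm³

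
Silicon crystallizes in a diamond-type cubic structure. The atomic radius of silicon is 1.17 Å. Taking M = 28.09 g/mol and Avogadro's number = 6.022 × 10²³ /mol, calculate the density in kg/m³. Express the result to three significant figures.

In a diamond cubic lattice, nearest neighbors lie along the body diagonal with √3·a = 8r, giving a = 5.404 Å = 5.404 × 10^-8 cm.
With Z = 8, ρ = Z·M/(N_A·a³) = 8 × 28.09 / (6.022 × 10²³ × 1.578 × 10^-22) = 2.365 g/cm³ = 2360 kg/m³.

2360 kg/m³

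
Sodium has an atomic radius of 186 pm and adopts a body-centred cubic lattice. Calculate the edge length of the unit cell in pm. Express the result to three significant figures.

430 pm

In a BCC lattice, atoms touch along the body diagonal, so √3·a = 4r.
a = 4r/√3 = 4 × 186 / 1.7321 = 430 pm.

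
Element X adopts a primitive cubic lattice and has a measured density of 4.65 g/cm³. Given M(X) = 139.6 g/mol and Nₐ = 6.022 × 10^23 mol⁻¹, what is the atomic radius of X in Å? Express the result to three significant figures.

1.84 Å

For a simple cubic cell (Z = 1), a³ = Z·M/(N_A·ρ) = 1 × 139.6 / (6.022 × 10²³ × 4.650) = 4.985 × 10^-23 cm³, so a = 3.680 × 10^-8 cm = 3.680 Å.
Atoms touch along the cell edge, so a = 2r, so r = 0.5000 × a = 1.84 Å.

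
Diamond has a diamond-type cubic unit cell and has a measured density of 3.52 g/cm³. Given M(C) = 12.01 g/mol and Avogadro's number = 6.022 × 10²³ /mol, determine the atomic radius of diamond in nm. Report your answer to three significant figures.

For a diamond cubic cell (Z = 8), a³ = Z·M/(N_A·ρ) = 8 × 12.01 / (6.022 × 10²³ × 3.520) = 4.533 × 10^-23 cm³, so a = 3.565 × 10^-8 cm = 0.3565 nm.
Nearest neighbors lie along the body diagonal with √3·a = 8r, so r = 0.2165 × a = 0.0772 nm.

0.0772 nm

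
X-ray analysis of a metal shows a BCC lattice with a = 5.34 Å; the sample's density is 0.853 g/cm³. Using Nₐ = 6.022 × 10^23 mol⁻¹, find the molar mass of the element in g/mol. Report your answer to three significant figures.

A BCC cell has Z = 2 atoms; a = 5.340 × 10^-8 cm.
M = ρ·N_A·a³/Z = 0.853 × 6.022 × 10²³ × 1.523 × 10^-22 / 2 = 39.1 g/mol.

39.1 g/mol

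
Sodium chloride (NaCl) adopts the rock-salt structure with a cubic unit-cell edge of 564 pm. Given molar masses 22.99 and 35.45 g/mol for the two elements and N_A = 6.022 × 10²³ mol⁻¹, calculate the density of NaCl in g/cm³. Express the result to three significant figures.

The rock-salt structure contains Z = 4 formula units per cell; M(NaCl) = 22.99 + 35.45 = 58.44 g/mol.
a³ = (5.640 × 10^-8 cm)³ = 1.794 × 10^-22 cm³.
ρ = 4 × 58.44 / (6.022 × 10²³ × 1.794 × 10^-22) = 2.164 g/cm³.

2.16 g/cm³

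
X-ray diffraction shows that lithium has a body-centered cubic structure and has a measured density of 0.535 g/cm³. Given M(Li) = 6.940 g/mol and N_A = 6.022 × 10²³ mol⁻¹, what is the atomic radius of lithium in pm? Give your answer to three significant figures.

152 pm

For a BCC cell (Z = 2), a³ = Z·M/(N_A·ρ) = 2 × 6.940 / (6.022 × 10²³ × 0.5350) = 4.308 × 10^-23 cm³, so a = 3.506 × 10^-8 cm = 350.6 pm.
Atoms touch along the body diagonal, so √3·a = 4r, so r = 0.4330 × a = 152 pm.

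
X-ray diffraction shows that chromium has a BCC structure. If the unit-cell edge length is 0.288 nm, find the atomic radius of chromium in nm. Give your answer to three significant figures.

0.125 nm

In a BCC lattice, atoms touch along the body diagonal, so √3·a = 4r.
r = √3·a/4 = 1.7321 × 0.288 / 4 = 0.125 nm.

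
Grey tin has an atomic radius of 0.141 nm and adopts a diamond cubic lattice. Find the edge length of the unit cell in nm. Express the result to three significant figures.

In a diamond cubic lattice, nearest neighbors lie along the body diagonal with √3·a = 8r.
a = 8r/√3 = 8 × 0.141 / 1.7321 = 0.651 nm.

0.651 nm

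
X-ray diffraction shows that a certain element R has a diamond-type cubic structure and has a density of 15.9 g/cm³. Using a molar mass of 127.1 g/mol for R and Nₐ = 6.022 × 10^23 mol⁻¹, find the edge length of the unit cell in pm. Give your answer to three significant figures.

With Z = 8 atoms per diamond cubic cell, a³ = Z·M/(N_A·ρ) = 8 × 127.1 / (6.022 × 10²³ × 15.90 g/cm³) = 1.062 × 10^-22 cm³.
a = (1.062 × 10^-22)^(1/3) = 4.736 × 10^-8 cm = 474 pm.

474 pm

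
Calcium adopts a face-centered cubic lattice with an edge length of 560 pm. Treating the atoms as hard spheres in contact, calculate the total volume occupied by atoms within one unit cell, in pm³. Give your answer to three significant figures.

1.30 × 10^8 pm³

In an FCC lattice atoms touch along the face diagonal, so √2·a = 4r, so r = 0.3536a = 198.0 pm.
V_atoms = Z × (4/3)πr³ = 4 × (4/3)π × (198.0)³ = 1.30 × 10^8 pm³.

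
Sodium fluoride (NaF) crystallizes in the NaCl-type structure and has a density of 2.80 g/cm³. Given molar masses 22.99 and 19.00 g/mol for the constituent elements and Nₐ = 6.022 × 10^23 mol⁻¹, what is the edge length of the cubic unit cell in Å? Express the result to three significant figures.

4.64 Å

M(NaF) = 41.99 g/mol; Z = 4 formula units per cell.
a³ = Z·M/(N_A·ρ) = 4 × 41.99 / (6.022 × 10²³ × 2.80) = 9.961 × 10^-23 cm³, so a = 4.636 × 10^-8 cm = 4.64 Å.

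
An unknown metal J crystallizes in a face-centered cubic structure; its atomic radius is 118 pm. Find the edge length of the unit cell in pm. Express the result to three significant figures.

334 pm

In an FCC lattice, atoms touch along the face diagonal, so √2·a = 4r.
a = 4r/√2 = 4 × 118 / 1.4142 = 334 pm.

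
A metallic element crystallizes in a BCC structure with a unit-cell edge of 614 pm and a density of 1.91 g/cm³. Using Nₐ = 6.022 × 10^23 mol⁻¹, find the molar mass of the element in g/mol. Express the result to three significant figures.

A BCC cell has Z = 2 atoms; a = 6.140 × 10^-8 cm.
M = ρ·N_A·a³/Z = 1.91 × 6.022 × 10²³ × 2.315 × 10^-22 / 2 = 133 g/mol.

133 g/mol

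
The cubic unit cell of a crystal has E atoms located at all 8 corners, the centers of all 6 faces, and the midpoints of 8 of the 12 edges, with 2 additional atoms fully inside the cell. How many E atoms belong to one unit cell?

8

Corner atoms are shared by 8 cells (1/8 each), face atoms by 2 (1/2 each), edge atoms by 4 (1/4 each), interior atoms are unshared.
Net atoms = 8 × 1/8 + 6 × 1/2 + 8 × 1/4 + 2 = 1 + 3 + 2 + 2 = 8.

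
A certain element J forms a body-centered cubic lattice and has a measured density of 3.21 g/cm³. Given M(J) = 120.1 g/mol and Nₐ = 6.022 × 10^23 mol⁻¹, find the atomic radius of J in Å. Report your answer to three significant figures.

For a BCC cell (Z = 2), a³ = Z·M/(N_A·ρ) = 2 × 120.1 / (6.022 × 10²³ × 3.210) = 1.243 × 10^-22 cm³, so a = 4.990 × 10^-8 cm = 4.990 Å.
Atoms touch along the body diagonal, so √3·a = 4r, so r = 0.4330 × a = 2.16 Å.

2.16 Å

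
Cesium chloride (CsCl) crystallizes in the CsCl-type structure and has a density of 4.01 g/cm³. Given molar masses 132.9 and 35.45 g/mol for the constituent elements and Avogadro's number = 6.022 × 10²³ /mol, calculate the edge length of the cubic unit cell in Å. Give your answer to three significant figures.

M(CsCl) = 168.35 g/mol; Z = 1 formula unit per cell.
a³ = Z·M/(N_A·ρ) = 1 × 168.35 / (6.022 × 10²³ × 4.01) = 6.972 × 10^-23 cm³, so a = 4.116 × 10^-8 cm = 4.12 Å.

4.12 Å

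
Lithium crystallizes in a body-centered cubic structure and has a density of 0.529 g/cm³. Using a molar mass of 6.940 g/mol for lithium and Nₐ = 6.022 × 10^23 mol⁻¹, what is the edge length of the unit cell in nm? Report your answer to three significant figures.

0.352 nm

With Z = 2 atoms per BCC cell, a³ = Z·M/(N_A·ρ) = 2 × 6.940 / (6.022 × 10²³ × 0.5290 g/cm³) = 4.357 × 10^-23 cm³.
a = (4.357 × 10^-23)^(1/3) = 3.519 × 10^-8 cm = 0.352 nm.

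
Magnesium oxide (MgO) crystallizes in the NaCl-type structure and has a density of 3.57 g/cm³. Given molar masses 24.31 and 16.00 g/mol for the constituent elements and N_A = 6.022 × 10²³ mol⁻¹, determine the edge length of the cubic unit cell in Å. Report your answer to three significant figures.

4.22 Å

M(MgO) = 40.31 g/mol; Z = 4 formula units per cell.
a³ = Z·M/(N_A·ρ) = 4 × 40.31 / (6.022 × 10²³ × 3.57) = 7.500 × 10^-23 cm³, so a = 4.217 × 10^-8 cm = 4.22 Å.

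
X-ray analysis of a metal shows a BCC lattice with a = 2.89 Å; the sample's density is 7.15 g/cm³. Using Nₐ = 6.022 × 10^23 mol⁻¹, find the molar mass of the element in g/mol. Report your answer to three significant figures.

52.0 g/mol

A BCC cell has Z = 2 atoms; a = 2.890 × 10^-8 cm.
M = ρ·N_A·a³/Z = 7.15 × 6.022 × 10²³ × 2.414 × 10^-23 / 2 = 52.0 g/mol.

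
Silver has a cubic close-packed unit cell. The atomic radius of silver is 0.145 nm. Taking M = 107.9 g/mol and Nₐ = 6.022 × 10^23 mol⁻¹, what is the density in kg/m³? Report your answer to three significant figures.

In an FCC lattice, atoms touch along the face diagonal, so √2·a = 4r, giving a = 0.4101 nm = 4.101 × 10^-8 cm.
With Z = 4, ρ = Z·M/(N_A·a³) = 4 × 107.9 / (6.022 × 10²³ × 6.898 × 10^-23) = 10.39 g/cm³ = 10400 kg/m³.

10400 kg/m³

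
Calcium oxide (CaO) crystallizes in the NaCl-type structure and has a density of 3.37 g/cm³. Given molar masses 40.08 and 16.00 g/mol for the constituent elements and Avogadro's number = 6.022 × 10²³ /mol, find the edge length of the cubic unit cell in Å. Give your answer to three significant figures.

4.80 Å

M(CaO) = 56.08 g/mol; Z = 4 formula units per cell.
a³ = Z·M/(N_A·ρ) = 4 × 56.08 / (6.022 × 10²³ × 3.37) = 1.105 × 10^-22 cm³, so a = 4.799 × 10^-8 cm = 4.80 Å.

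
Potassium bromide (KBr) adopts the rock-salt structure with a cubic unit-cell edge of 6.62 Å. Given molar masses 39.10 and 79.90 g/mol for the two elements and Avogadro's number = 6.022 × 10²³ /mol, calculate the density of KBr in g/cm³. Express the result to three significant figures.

2.72 g/cm³

The rock-salt structure contains Z = 4 formula units per cell; M(KBr) = 39.10 + 79.90 = 119.0 g/mol.
a³ = (6.620 × 10^-8 cm)³ = 2.901 × 10^-22 cm³.
ρ = 4 × 119.0 / (6.022 × 10²³ × 2.901 × 10^-22) = 2.725 g/cm³.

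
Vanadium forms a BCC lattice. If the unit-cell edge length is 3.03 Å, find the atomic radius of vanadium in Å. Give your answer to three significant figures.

In a BCC lattice, atoms touch along the body diagonal, so √3·a = 4r.
r = √3·a/4 = 1.7321 × 3.03 / 4 = 1.31 Å.

1.31 Å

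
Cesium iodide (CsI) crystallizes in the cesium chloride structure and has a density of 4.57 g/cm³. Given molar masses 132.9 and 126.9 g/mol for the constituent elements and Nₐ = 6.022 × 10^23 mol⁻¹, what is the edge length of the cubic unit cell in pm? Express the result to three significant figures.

M(CsI) = 259.8 g/mol; Z = 1 formula unit per cell.
a³ = Z·M/(N_A·ρ) = 1 × 259.8 / (6.022 × 10²³ × 4.57) = 9.440 × 10^-23 cm³, so a = 4.553 × 10^-8 cm = 455 pm.

455 pm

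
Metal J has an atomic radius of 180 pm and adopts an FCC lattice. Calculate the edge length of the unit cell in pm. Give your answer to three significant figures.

509 pm

In an FCC lattice, atoms touch along the face diagonal, so √2·a = 4r.
a = 4r/√2 = 4 × 180 / 1.4142 = 509 pm.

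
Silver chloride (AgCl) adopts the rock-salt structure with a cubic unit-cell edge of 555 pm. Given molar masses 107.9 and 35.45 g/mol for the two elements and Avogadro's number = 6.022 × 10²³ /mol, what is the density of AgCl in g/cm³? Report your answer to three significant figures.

The rock-salt structure contains Z = 4 formula units per cell; M(AgCl) = 107.9 + 35.45 = 143.35 g/mol.
a³ = (5.550 × 10^-8 cm)³ = 1.710 × 10^-22 cm³.
ρ = 4 × 143.35 / (6.022 × 10²³ × 1.710 × 10^-22) = 5.570 g/cm³.

5.57 g/cm³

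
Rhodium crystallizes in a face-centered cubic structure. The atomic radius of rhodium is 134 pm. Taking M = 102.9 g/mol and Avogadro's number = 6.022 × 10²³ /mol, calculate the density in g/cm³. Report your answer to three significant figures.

12.6 g/cm³

In an FCC lattice, atoms touch along the face diagonal, so √2·a = 4r, giving a = 379.0 pm = 3.790 × 10^-8 cm.
With Z = 4, ρ = Z·M/(N_A·a³) = 4 × 102.9 / (6.022 × 10²³ × 5.444 × 10^-23) = 12.55 g/cm³.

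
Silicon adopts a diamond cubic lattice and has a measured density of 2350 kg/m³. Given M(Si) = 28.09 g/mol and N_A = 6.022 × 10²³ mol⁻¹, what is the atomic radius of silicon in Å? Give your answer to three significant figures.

1.17 Å

For a diamond cubic cell (Z = 8), a³ = Z·M/(N_A·ρ) = 8 × 28.09 / (6.022 × 10²³ × 2.350) = 1.588 × 10^-22 cm³, so a = 5.415 × 10^-8 cm = 5.415 Å.
Nearest neighbors lie along the body diagonal with √3·a = 8r, so r = 0.2165 × a = 1.17 Å.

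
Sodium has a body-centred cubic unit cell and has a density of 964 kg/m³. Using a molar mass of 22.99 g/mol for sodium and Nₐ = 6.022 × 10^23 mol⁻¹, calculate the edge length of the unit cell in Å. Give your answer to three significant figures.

4.29 Å

With Z = 2 atoms per BCC cell, a³ = Z·M/(N_A·ρ) = 2 × 22.99 / (6.022 × 10²³ × 0.9640 g/cm³) = 7.920 × 10^-23 cm³.
a = (7.920 × 10^-23)^(1/3) = 4.295 × 10^-8 cm = 4.29 Å.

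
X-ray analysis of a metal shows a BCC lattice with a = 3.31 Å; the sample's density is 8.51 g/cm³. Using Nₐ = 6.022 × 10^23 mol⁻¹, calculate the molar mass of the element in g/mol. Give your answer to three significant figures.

A BCC cell has Z = 2 atoms; a = 3.310 × 10^-8 cm.
M = ρ·N_A·a³/Z = 8.51 × 6.022 × 10²³ × 3.626 × 10^-23 / 2 = 92.9 g/mol.

92.9 g/mol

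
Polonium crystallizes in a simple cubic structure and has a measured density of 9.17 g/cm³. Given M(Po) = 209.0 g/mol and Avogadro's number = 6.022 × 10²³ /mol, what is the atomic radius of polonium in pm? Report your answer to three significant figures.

For a simple cubic cell (Z = 1), a³ = Z·M/(N_A·ρ) = 1 × 209.0 / (6.022 × 10²³ × 9.170) = 3.785 × 10^-23 cm³, so a = 3.357 × 10^-8 cm = 335.7 pm.
Atoms touch along the cell edge, so a = 2r, so r = 0.5000 × a = 168 pm.

168 pm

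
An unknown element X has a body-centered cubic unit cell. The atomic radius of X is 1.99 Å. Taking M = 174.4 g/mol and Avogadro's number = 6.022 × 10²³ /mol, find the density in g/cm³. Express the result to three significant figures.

In a BCC lattice, atoms touch along the body diagonal, so √3·a = 4r, giving a = 4.596 Å = 4.596 × 10^-8 cm.
With Z = 2, ρ = Z·M/(N_A·a³) = 2 × 174.4 / (6.022 × 10²³ × 9.706 × 10^-23) = 5.967 g/cm³.

5.97 g/cm³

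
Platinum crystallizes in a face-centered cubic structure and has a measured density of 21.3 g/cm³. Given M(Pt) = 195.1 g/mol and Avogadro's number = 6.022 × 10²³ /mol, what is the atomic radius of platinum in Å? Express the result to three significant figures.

For an FCC cell (Z = 4), a³ = Z·M/(N_A·ρ) = 4 × 195.1 / (6.022 × 10²³ × 21.30) = 6.084 × 10^-23 cm³, so a = 3.933 × 10^-8 cm = 3.933 Å.
Atoms touch along the face diagonal, so √2·a = 4r, so r = 0.3536 × a = 1.39 Å.

1.39 Å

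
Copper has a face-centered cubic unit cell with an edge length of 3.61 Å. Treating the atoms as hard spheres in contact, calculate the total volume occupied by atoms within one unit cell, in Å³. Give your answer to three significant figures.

34.8 Å³

In an FCC lattice atoms touch along the face diagonal, so √2·a = 4r, so r = 0.3536a = 1.276 Å.
V_atoms = Z × (4/3)πr³ = 4 × (4/3)π × (1.276)³ = 34.8 Å³.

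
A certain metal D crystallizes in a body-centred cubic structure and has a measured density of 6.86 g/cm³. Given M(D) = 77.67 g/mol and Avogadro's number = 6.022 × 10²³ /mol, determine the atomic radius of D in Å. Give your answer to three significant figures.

1.45 Å

For a BCC cell (Z = 2), a³ = Z·M/(N_A·ρ) = 2 × 77.67 / (6.022 × 10²³ × 6.860) = 3.760 × 10^-23 cm³, so a = 3.350 × 10^-8 cm = 3.350 Å.
Atoms touch along the body diagonal, so √3·a = 4r, so r = 0.4330 × a = 1.45 Å.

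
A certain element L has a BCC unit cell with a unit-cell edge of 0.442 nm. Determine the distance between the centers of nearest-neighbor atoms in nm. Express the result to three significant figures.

In a BCC structure, atoms touch along the body diagonal, so √3·a = 4r; the nearest-neighbor distance equals 2r = 0.8660·a.
d = 0.8660 × 0.442 = 0.383 nm.

0.383 nm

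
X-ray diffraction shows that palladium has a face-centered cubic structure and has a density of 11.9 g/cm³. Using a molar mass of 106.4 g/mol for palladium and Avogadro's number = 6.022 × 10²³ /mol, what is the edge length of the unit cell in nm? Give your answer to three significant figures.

0.390 nm

With Z = 4 atoms per FCC cell, a³ = Z·M/(N_A·ρ) = 4 × 106.4 / (6.022 × 10²³ × 11.90 g/cm³) = 5.939 × 10^-23 cm³.
a = (5.939 × 10^-23)^(1/3) = 3.902 × 10^-8 cm = 0.390 nm.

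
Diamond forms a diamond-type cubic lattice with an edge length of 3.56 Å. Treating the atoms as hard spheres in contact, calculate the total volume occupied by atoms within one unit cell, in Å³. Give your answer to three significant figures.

In a diamond cubic lattice nearest neighbors lie along the body diagonal with √3·a = 8r, so r = 0.2165a = 0.7708 Å.
V_atoms = Z × (4/3)πr³ = 8 × (4/3)π × (0.7708)³ = 15.3 Å³.

15.3 Å³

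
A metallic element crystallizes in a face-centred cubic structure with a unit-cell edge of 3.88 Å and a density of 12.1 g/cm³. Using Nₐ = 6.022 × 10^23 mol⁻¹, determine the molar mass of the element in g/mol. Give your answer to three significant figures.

An FCC cell has Z = 4 atoms; a = 3.880 × 10^-8 cm.
M = ρ·N_A·a³/Z = 12.1 × 6.022 × 10²³ × 5.841 × 10^-23 / 4 = 106 g/mol.

106 g/mol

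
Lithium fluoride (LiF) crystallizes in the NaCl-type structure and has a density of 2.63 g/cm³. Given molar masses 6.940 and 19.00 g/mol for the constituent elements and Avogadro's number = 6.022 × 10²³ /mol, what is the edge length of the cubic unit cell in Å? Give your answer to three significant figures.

M(LiF) = 25.94 g/mol; Z = 4 formula units per cell.
a³ = Z·M/(N_A·ρ) = 4 × 25.94 / (6.022 × 10²³ × 2.63) = 6.551 × 10^-23 cm³, so a = 4.031 × 10^-8 cm = 4.03 Å.

4.03 Å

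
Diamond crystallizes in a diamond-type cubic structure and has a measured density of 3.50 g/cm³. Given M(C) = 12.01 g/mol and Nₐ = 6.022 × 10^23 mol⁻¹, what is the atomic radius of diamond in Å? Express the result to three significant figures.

0.773 Å

For a diamond cubic cell (Z = 8), a³ = Z·M/(N_A·ρ) = 8 × 12.01 / (6.022 × 10²³ × 3.500) = 4.559 × 10^-23 cm³, so a = 3.572 × 10^-8 cm = 3.572 Å.
Nearest neighbors lie along the body diagonal with √3·a = 8r, so r = 0.2165 × a = 0.773 Å.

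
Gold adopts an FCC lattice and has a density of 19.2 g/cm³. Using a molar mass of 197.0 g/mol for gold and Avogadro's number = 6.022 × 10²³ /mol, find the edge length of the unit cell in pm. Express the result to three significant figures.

With Z = 4 atoms per FCC cell, a³ = Z·M/(N_A·ρ) = 4 × 197.0 / (6.022 × 10²³ × 19.20 g/cm³) = 6.815 × 10^-23 cm³.
a = (6.815 × 10^-23)^(1/3) = 4.085 × 10^-8 cm = 408 pm.

408 pm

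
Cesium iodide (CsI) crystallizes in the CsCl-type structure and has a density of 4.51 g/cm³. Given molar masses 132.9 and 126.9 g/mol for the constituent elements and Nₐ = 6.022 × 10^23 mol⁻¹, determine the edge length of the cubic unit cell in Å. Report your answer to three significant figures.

4.57 Å

M(CsI) = 259.8 g/mol; Z = 1 formula unit per cell.
a³ = Z·M/(N_A·ρ) = 1 × 259.8 / (6.022 × 10²³ × 4.51) = 9.566 × 10^-23 cm³, so a = 4.573 × 10^-8 cm = 4.57 Å.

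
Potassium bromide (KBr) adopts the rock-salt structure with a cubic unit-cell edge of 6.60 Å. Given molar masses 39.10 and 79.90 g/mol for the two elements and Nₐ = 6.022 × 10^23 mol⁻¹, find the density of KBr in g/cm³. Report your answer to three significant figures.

2.75 g/cm³

The rock-salt structure contains Z = 4 formula units per cell; M(KBr) = 39.10 + 79.90 = 119.0 g/mol.
a³ = (6.600 × 10^-8 cm)³ = 2.875 × 10^-22 cm³.
ρ = 4 × 119.0 / (6.022 × 10²³ × 2.875 × 10^-22) = 2.749 g/cm³.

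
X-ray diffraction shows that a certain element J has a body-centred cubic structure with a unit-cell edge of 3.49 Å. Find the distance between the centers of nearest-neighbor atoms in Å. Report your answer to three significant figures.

In a BCC structure, atoms touch along the body diagonal, so √3·a = 4r; the nearest-neighbor distance equals 2r = 0.8660·a.
d = 0.8660 × 3.49 = 3.02 Å.

3.02 Å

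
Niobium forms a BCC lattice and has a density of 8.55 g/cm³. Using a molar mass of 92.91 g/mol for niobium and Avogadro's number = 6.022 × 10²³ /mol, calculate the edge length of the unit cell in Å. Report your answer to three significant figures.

With Z = 2 atoms per BCC cell, a³ = Z·M/(N_A·ρ) = 2 × 92.91 / (6.022 × 10²³ × 8.550 g/cm³) = 3.609 × 10^-23 cm³.
a = (3.609 × 10^-23)^(1/3) = 3.305 × 10^-8 cm = 3.30 Å.

3.30 Å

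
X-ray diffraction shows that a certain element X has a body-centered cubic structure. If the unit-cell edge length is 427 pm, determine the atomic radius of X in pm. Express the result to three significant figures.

185 pm

In a BCC lattice, atoms touch along the body diagonal, so √3·a = 4r.
r = √3·a/4 = 1.7321 × 427 / 4 = 185 pm.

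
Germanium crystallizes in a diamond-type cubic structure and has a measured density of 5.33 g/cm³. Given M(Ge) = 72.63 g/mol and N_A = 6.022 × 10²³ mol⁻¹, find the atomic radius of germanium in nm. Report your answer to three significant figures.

0.122 nm

For a diamond cubic cell (Z = 8), a³ = Z·M/(N_A·ρ) = 8 × 72.63 / (6.022 × 10²³ × 5.330) = 1.810 × 10^-22 cm³, so a = 5.657 × 10^-8 cm = 0.5657 nm.
Nearest neighbors lie along the body diagonal with √3·a = 8r, so r = 0.2165 × a = 0.122 nm.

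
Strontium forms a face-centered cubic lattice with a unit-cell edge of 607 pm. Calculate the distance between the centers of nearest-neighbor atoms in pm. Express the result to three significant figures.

429 pm

In an FCC structure, atoms touch along the face diagonal, so √2·a = 4r; the nearest-neighbor distance equals 2r = 0.7071·a.
d = 0.7071 × 607 = 429 pm.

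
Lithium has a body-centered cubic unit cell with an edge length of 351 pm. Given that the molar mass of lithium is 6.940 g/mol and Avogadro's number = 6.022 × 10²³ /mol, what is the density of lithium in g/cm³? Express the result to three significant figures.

0.533 g/cm³

A BCC unit cell contains Z = 2 atoms.
Cell volume: a³ = (351 pm)³ = (3.510 × 10^-8 cm)³ = 4.324 × 10^-23 cm³.
ρ = Z·M/(N_A·a³) = 2 × 6.940 / (6.022 × 10²³ × 4.324 × 10^-23) = 0.5330 g/cm³.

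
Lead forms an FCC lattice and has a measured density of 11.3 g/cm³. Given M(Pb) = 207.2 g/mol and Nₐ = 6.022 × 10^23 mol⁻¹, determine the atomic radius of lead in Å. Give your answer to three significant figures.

For an FCC cell (Z = 4), a³ = Z·M/(N_A·ρ) = 4 × 207.2 / (6.022 × 10²³ × 11.30) = 1.218 × 10^-22 cm³, so a = 4.957 × 10^-8 cm = 4.957 Å.
Atoms touch along the face diagonal, so √2·a = 4r, so r = 0.3536 × a = 1.75 Å.

1.75 Å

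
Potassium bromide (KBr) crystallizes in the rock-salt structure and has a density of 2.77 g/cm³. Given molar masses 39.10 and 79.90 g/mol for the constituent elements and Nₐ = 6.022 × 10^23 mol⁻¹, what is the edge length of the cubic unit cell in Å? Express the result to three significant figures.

6.58 Å

M(KBr) = 119.0 g/mol; Z = 4 formula units per cell.
a³ = Z·M/(N_A·ρ) = 4 × 119.0 / (6.022 × 10²³ × 2.77) = 2.854 × 10^-22 cm³, so a = 6.584 × 10^-8 cm = 6.58 Å.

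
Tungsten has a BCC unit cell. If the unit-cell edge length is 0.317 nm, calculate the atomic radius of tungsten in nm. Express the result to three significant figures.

0.137 nm

In a BCC lattice, atoms touch along the body diagonal, so √3·a = 4r.
r = √3·a/4 = 1.7321 × 0.317 / 4 = 0.137 nm.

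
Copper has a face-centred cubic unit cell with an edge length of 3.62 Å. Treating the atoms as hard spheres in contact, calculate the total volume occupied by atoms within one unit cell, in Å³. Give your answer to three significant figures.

35.1 Å³

In an FCC lattice atoms touch along the face diagonal, so √2·a = 4r, so r = 0.3536a = 1.280 Å.
V_atoms = Z × (4/3)πr³ = 4 × (4/3)π × (1.280)³ = 35.1 Å³.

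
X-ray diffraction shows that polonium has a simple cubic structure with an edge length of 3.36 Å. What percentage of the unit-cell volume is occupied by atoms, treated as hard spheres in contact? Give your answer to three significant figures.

In a simple cubic lattice atoms touch along the cell edge, so a = 2r, so r = 0.5000a = 1.680 Å.
Packing fraction = Z·(4/3)πr³ / a³ = 1 × (4/3)π × (1.680)³ / (3.36)³ = 0.5236 = 52.4%.

52.4%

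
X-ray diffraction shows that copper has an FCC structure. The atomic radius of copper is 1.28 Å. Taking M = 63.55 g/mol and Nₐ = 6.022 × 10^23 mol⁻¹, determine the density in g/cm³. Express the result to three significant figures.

8.90 g/cm³

In an FCC lattice, atoms touch along the face diagonal, so √2·a = 4r, giving a = 3.620 Å = 3.620 × 10^-8 cm.
With Z = 4, ρ = Z·M/(N_A·a³) = 4 × 63.55 / (6.022 × 10²³ × 4.745 × 10^-23) = 8.895 g/cm³.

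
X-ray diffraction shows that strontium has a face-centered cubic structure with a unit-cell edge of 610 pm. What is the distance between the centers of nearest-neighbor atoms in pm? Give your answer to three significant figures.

In an FCC structure, atoms touch along the face diagonal, so √2·a = 4r; the nearest-neighbor distance equals 2r = 0.7071·a.
d = 0.7071 × 610 = 431 pm.

431 pm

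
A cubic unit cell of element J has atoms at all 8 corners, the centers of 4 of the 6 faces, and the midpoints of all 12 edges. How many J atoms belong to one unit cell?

6

Corner atoms are shared by 8 cells (1/8 each), face atoms by 2 (1/2 each), edge atoms by 4 (1/4 each).
Net atoms = 8 × 1/8 + 4 × 1/2 + 12 × 1/4 = 1 + 2 + 3 = 6.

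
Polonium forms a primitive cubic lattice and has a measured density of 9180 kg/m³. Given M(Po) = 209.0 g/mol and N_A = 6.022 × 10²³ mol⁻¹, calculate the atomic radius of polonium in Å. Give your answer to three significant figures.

For a simple cubic cell (Z = 1), a³ = Z·M/(N_A·ρ) = 1 × 209.0 / (6.022 × 10²³ × 9.180) = 3.781 × 10^-23 cm³, so a = 3.356 × 10^-8 cm = 3.356 Å.
Atoms touch along the cell edge, so a = 2r, so r = 0.5000 × a = 1.68 Å.

1.68 Å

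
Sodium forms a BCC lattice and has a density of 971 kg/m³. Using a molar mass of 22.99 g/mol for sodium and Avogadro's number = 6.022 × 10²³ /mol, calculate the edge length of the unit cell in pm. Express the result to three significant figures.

428 pm

With Z = 2 atoms per BCC cell, a³ = Z·M/(N_A·ρ) = 2 × 22.99 / (6.022 × 10²³ × 0.9710 g/cm³) = 7.863 × 10^-23 cm³.
a = (7.863 × 10^-23)^(1/3) = 4.284 × 10^-8 cm = 428 pm.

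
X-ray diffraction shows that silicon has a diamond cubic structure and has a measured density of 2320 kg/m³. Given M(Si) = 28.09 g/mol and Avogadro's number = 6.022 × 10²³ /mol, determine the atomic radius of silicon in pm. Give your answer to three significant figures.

For a diamond cubic cell (Z = 8), a³ = Z·M/(N_A·ρ) = 8 × 28.09 / (6.022 × 10²³ × 2.320) = 1.608 × 10^-22 cm³, so a = 5.438 × 10^-8 cm = 543.8 pm.
Nearest neighbors lie along the body diagonal with √3·a = 8r, so r = 0.2165 × a = 118 pm.

118 pm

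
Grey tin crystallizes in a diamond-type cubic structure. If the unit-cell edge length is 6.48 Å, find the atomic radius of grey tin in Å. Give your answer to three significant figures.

1.40 Å

In a diamond cubic lattice, nearest neighbors lie along the body diagonal with √3·a = 8r.
r = √3·a/8 = 1.7321 × 6.48 / 8 = 1.40 Å.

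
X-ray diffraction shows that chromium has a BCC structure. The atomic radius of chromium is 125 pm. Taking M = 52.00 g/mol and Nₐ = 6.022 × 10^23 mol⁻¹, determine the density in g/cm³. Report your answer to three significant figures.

7.18 g/cm³

In a BCC lattice, atoms touch along the body diagonal, so √3·a = 4r, giving a = 288.7 pm = 2.887 × 10^-8 cm.
With Z = 2, ρ = Z·M/(N_A·a³) = 2 × 52.00 / (6.022 × 10²³ × 2.406 × 10^-23) = 7.179 g/cm³.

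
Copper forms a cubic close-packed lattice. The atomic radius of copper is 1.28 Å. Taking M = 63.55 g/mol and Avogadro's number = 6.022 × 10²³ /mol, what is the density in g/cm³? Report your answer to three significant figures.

In an FCC lattice, atoms touch along the face diagonal, so √2·a = 4r, giving a = 3.620 Å = 3.620 × 10^-8 cm.
With Z = 4, ρ = Z·M/(N_A·a³) = 4 × 63.55 / (6.022 × 10²³ × 4.745 × 10^-23) = 8.895 g/cm³.

8.90 g/cm³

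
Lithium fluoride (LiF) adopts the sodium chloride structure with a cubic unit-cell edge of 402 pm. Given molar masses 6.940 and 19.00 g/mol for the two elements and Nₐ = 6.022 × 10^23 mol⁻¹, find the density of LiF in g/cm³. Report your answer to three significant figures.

The sodium chloride structure contains Z = 4 formula units per cell; M(LiF) = 6.940 + 19.00 = 25.94 g/mol.
a³ = (4.020 × 10^-8 cm)³ = 6.496 × 10^-23 cm³.
ρ = 4 × 25.94 / (6.022 × 10²³ × 6.496 × 10^-23) = 2.652 g/cm³.

2.65 g/cm³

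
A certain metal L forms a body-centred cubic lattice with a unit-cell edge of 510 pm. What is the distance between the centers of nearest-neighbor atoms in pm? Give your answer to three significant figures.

In a BCC structure, atoms touch along the body diagonal, so √3·a = 4r; the nearest-neighbor distance equals 2r = 0.8660·a.
d = 0.8660 × 510 = 442 pm.

442 pm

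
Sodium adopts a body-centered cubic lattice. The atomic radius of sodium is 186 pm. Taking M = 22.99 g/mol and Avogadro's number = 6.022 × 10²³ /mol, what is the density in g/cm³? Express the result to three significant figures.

0.963 g/cm³

In a BCC lattice, atoms touch along the body diagonal, so √3·a = 4r, giving a = 429.5 pm = 4.295 × 10^-8 cm.
With Z = 2, ρ = Z·M/(N_A·a³) = 2 × 22.99 / (6.022 × 10²³ × 7.926 × 10^-23) = 0.9634 g/cm³.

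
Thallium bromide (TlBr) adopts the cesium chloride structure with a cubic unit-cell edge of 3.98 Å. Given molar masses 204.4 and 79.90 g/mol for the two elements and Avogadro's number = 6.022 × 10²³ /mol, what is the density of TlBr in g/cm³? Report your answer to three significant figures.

7.49 g/cm³

The cesium chloride structure contains Z = 1 formula unit per cell; M(TlBr) = 204.4 + 79.90 = 284.3 g/mol.
a³ = (3.980 × 10^-8 cm)³ = 6.304 × 10^-23 cm³.
ρ = 1 × 284.3 / (6.022 × 10²³ × 6.304 × 10^-23) = 7.488 g/cm³.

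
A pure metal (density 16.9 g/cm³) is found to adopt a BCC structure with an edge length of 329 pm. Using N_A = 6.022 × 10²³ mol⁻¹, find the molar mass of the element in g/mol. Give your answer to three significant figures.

A BCC cell has Z = 2 atoms; a = 3.290 × 10^-8 cm.
M = ρ·N_A·a³/Z = 16.9 × 6.022 × 10²³ × 3.561 × 10^-23 / 2 = 181 g/mol.

181 g/mol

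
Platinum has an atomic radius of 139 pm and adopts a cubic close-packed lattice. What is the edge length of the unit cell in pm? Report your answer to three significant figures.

393 pm

In an FCC lattice, atoms touch along the face diagonal, so √2·a = 4r.
a = 4r/√2 = 4 × 139 / 1.4142 = 393 pm.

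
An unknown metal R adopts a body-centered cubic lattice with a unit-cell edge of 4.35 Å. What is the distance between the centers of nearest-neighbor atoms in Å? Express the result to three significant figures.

In a BCC structure, atoms touch along the body diagonal, so √3·a = 4r; the nearest-neighbor distance equals 2r = 0.8660·a.
d = 0.8660 × 4.35 = 3.77 Å.

3.77 Å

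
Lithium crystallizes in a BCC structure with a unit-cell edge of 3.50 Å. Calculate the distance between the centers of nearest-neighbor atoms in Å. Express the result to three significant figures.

3.03 Å

In a BCC structure, atoms touch along the body diagonal, so √3·a = 4r; the nearest-neighbor distance equals 2r = 0.8660·a.
d = 0.8660 × 3.50 = 3.03 Å.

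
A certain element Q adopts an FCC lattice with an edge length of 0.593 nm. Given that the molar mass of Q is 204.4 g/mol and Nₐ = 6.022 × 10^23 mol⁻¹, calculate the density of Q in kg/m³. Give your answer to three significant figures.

6510 kg/m³

An FCC unit cell contains Z = 4 atoms.
Cell volume: a³ = (0.593 nm)³ = (5.930 × 10^-8 cm)³ = 2.085 × 10^-22 cm³.
ρ = Z·M/(N_A·a³) = 4 × 204.4 / (6.022 × 10²³ × 2.085 × 10^-22) = 6.511 g/cm³ = 6510 kg/m³.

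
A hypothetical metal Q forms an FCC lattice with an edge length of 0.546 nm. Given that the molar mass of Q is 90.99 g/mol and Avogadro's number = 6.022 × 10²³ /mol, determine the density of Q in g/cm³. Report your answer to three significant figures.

An FCC unit cell contains Z = 4 atoms.
Cell volume: a³ = (0.546 nm)³ = (5.460 × 10^-8 cm)³ = 1.628 × 10^-22 cm³.
ρ = Z·M/(N_A·a³) = 4 × 90.99 / (6.022 × 10²³ × 1.628 × 10^-22) = 3.713 g/cm³.

3.71 g/cm³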